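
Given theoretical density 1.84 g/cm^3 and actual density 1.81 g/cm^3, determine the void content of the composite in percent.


Void% = (rho_theo - rho_actual)/rho_theo * 100 = (1.84 - 1.81)/1.84 * 100 = 1.63%

1.63%


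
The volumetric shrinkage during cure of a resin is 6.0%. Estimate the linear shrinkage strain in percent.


Linear shrinkage ≈ vol_shrink/3 = 6.0/3 = 2.0%

2.0%


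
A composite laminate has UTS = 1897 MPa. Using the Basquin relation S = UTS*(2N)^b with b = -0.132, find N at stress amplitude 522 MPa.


N = 0.5 * (S/UTS)^(1/b) = 0.5 * (522/1897)^(1/-0.132) = 8798.3355 cycles

8798.3355 cycles


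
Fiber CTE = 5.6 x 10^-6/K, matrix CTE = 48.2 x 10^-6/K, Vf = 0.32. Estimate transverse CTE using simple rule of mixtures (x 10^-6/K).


alpha_2 = alpha_f*Vf + alpha_m*(1-Vf) = 5.6*0.32 + 48.2*0.68 = 34.6 x 10^-6/K

34.6 x 10^-6/K


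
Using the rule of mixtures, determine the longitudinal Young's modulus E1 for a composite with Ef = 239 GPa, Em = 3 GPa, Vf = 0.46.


E1 = Ef*Vf + Em*(1-Vf) = 239*0.46 + 3*0.54 = 111.56 GPa

111.56 GPa


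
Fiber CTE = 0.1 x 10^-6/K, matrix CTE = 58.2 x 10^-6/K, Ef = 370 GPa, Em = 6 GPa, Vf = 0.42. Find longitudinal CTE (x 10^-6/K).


E1 = Ef*Vf + Em*(1-Vf) = 158.88
alpha_1 = (alpha_f*Ef*Vf + alpha_m*Em*(1-Vf))/E1 = 1.37 x 10^-6/K

1.37 x 10^-6/K


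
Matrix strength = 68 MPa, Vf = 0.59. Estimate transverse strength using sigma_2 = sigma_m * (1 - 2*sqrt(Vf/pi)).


factor = 1 - 2*sqrt(0.59/pi) = 0.1333
sigma_2 = 68 * 0.1333 = 9.06 MPa

9.06 MPa


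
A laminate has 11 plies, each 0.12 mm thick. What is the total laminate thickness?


h = n * t_ply = 11 * 0.12 = 1.32 mm

1.32 mm


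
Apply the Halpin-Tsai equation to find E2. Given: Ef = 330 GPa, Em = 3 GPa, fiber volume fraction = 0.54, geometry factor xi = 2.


eta = (Ef/Em - 1)/(Ef/Em + xi) = (110.0 - 1)/(110.0 + 2) = 0.9732
E2 = Em*(1+xi*eta*Vf)/(1-eta*Vf) = 12.97 GPa

12.97 GPa


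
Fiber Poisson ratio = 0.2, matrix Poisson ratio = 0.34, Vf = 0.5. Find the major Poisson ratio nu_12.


nu_12 = nu_f*Vf + nu_m*(1-Vf) = 0.2*0.5 + 0.34*0.5 = 0.27

0.27


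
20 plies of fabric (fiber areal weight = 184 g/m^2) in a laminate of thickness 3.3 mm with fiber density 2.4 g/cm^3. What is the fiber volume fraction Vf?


Vf = n * FAW / (rho_f * h * 1000) = 20 * 184 / (2.4 * 3.3 * 1000) = 0.4646

0.4646


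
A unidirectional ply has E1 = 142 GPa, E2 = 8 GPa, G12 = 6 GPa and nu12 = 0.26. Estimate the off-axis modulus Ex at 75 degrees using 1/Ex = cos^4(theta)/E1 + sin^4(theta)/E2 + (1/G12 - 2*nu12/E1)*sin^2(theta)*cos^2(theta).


cos^4(75) = 0.004487, sin^4(75) = 0.870513, sin^2(75)*cos^2(75) = 0.0625
1/G12 - 2*nu12/E1 = 1/6 - 2*0.26/142 = 0.163005 GPa^-1
1/Ex = 0.004487/142 + 0.870513/8 + 0.163005*0.0625 = 0.1190335 GPa^-1
Ex = 8.4 GPa

8.4 GPa


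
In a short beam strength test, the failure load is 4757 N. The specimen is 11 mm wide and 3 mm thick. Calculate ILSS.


ILSS = 3F/(4bh) = 3*4757/(4*11*3) = 108.11 MPa

108.11 MPa


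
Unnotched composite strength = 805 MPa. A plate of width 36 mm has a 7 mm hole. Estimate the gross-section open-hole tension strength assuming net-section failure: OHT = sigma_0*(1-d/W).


OHT = sigma_0*(1-d/W) = 805*(1-7/36) = 648.5 MPa

648.5 MPa


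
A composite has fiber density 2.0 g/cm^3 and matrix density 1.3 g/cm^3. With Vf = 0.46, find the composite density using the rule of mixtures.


rho_c = rho_f*Vf + rho_m*(1-Vf) = 2.0*0.46 + 1.3*0.54 = 1.622 g/cm^3

1.622 g/cm^3


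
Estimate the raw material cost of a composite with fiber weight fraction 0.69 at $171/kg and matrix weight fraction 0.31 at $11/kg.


Cost = cost_f*Wf + cost_m*Wm = 171*0.69 + 11*0.31 = $121.4/kg

$121.4/kg


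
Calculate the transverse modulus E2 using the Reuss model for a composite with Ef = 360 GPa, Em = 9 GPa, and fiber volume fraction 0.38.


1/E2 = Vf/Ef + (1-Vf)/Em = 0.38/360 + 0.62/9
E2 = 14.3 GPa

14.3 GPa


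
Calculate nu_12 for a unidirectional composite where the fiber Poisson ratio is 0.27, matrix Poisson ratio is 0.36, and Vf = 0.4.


nu_12 = nu_f*Vf + nu_m*(1-Vf) = 0.27*0.4 + 0.36*0.6 = 0.324

0.324


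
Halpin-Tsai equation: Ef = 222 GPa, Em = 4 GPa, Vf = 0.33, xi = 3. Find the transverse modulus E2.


eta = (Ef/Em - 1)/(Ef/Em + xi) = (55.5 - 1)/(55.5 + 3) = 0.9316
E2 = Em*(1+xi*eta*Vf)/(1-eta*Vf) = 11.1 GPa

11.1 GPa


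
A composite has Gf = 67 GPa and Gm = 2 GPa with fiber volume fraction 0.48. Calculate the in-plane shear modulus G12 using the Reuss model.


1/G12 = Vf/Gf + (1-Vf)/Gm = 0.48/67 + 0.52/2
G12 = 3.74 GPa

3.74 GPa


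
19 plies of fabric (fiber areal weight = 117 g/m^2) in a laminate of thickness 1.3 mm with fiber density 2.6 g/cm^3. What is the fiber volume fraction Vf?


Vf = n * FAW / (rho_f * h * 1000) = 19 * 117 / (2.6 * 1.3 * 1000) = 0.6577

0.6577


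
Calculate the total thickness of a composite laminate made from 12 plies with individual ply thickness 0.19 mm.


h = n * t_ply = 12 * 0.19 = 2.28 mm

2.28 mm


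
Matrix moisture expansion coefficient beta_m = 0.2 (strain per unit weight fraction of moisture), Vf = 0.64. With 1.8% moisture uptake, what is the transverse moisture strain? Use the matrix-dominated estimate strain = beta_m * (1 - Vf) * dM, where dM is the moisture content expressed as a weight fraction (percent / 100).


dM = 1.8/100 = 0.018
strain = beta_m * (1-Vf) * dM = 0.2 * 0.36 * 0.018 = 0.001296

0.001296


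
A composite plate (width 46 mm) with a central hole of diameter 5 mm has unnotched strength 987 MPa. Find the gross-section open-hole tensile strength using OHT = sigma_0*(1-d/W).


OHT = sigma_0*(1-d/W) = 987*(1-5/46) = 879.7 MPa

879.7 MPa


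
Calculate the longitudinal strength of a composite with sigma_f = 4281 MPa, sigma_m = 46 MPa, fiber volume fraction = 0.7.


sigma_1 = sigma_f*Vf + sigma_m*(1-Vf) = 4281*0.7 + 46*0.3 = 3010.5 MPa

3010.5 MPa


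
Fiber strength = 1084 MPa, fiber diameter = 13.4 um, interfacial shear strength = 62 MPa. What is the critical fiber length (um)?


Lc = sigma_f * d / (2 * tau_i) = 1084 * 13.4 / (2 * 62) = 117.1 um

117.1 um


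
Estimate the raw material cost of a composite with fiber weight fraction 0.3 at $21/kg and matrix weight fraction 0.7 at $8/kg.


Cost = cost_f*Wf + cost_m*Wm = 21*0.3 + 8*0.7 = $11.9/kg

$11.9/kg


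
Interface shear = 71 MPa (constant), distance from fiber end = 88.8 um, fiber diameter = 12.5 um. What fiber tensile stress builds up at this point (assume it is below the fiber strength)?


Force balance: sigma_f * (pi*d^2/4) = tau * (pi*d) * x  ->  sigma_f = 4 * tau * x / d
sigma_f = 4 * 71 * 88.8 / 12.5 = 2017.5 MPa

2017.5 MPa


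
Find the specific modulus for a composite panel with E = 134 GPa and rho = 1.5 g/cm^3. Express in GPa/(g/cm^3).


Specific stiffness = E/rho = 134/1.5 = 89.3 GPa/(g/cm^3)

89.3 GPa/(g/cm^3)


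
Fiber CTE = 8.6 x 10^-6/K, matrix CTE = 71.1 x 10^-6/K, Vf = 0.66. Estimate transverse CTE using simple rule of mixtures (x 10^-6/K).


alpha_2 = alpha_f*Vf + alpha_m*(1-Vf) = 8.6*0.66 + 71.1*0.34 = 29.9 x 10^-6/K

29.9 x 10^-6/K


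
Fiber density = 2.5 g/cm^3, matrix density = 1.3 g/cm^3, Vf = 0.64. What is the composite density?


rho_c = rho_f*Vf + rho_m*(1-Vf) = 2.5*0.64 + 1.3*0.36 = 2.068 g/cm^3

2.068 g/cm^3


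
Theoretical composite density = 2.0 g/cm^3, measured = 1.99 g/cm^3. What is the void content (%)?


Void% = (rho_theo - rho_actual)/rho_theo * 100 = (2.0 - 1.99)/2.0 * 100 = 0.5%

0.5%


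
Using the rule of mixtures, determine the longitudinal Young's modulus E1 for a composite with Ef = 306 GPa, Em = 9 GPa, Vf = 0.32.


E1 = Ef*Vf + Em*(1-Vf) = 306*0.32 + 9*0.68 = 104.04 GPa

104.04 GPa


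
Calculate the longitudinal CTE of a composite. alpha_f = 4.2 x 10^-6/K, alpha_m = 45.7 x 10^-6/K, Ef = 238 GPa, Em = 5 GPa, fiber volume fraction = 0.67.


E1 = Ef*Vf + Em*(1-Vf) = 161.11
alpha_1 = (alpha_f*Ef*Vf + alpha_m*Em*(1-Vf))/E1 = 4.63 x 10^-6/K

4.63 x 10^-6/K


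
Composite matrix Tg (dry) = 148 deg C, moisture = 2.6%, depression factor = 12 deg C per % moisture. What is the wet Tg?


Tg_wet = Tg_dry - k*moisture = 148 - 12*2.6 = 116.8 deg C

116.8 deg C


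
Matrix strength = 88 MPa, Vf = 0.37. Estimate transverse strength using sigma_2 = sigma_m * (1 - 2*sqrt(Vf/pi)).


factor = 1 - 2*sqrt(0.37/pi) = 0.3136
sigma_2 = 88 * 0.3136 = 27.6 MPa

27.6 MPa


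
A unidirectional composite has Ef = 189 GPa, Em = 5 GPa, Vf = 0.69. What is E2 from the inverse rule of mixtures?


1/E2 = Vf/Ef + (1-Vf)/Em = 0.69/189 + 0.31/5
E2 = 15.23 GPa

15.23 GPa


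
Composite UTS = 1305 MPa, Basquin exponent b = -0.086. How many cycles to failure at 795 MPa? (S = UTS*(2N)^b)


N = 0.5 * (S/UTS)^(1/b) = 0.5 * (795/1305)^(1/-0.086) = 159.1476 cycles

159.1476 cycles


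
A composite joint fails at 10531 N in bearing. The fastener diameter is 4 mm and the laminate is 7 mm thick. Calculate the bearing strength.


sigma_br = F/(d*h) = 10531/(4*7) = 376.1 MPa

376.1 MPa


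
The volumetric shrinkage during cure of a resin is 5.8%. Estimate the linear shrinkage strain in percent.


Linear shrinkage ≈ vol_shrink/3 = 5.8/3 = 1.933%

1.933%


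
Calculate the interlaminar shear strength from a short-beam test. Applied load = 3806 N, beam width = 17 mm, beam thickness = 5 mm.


ILSS = 3F/(4bh) = 3*3806/(4*17*5) = 33.58 MPa

33.58 MPa


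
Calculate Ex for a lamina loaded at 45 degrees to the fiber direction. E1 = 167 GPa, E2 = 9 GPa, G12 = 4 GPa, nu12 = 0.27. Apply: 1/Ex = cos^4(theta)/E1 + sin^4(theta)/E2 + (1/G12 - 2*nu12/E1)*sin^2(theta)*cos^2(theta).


cos^4(45) = 0.25, sin^4(45) = 0.25, sin^2(45)*cos^2(45) = 0.25
1/G12 - 2*nu12/E1 = 1/4 - 2*0.27/167 = 0.246766 GPa^-1
1/Ex = 0.25/167 + 0.25/9 + 0.246766*0.25 = 0.0909664 GPa^-1
Ex = 10.99 GPa

10.99 GPa


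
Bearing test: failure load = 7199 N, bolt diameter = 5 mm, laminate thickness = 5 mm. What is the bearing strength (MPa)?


sigma_br = F/(d*h) = 7199/(5*5) = 288.0 MPa

288.0 MPa


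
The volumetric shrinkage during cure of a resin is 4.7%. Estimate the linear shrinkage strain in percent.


Linear shrinkage ≈ vol_shrink/3 = 4.7/3 = 1.567%

1.567%


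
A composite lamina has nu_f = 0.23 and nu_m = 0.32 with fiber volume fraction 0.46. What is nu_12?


nu_12 = nu_f*Vf + nu_m*(1-Vf) = 0.23*0.46 + 0.32*0.54 = 0.2786

0.2786


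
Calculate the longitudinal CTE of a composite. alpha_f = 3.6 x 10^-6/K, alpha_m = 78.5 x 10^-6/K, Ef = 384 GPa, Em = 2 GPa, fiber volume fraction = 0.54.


E1 = Ef*Vf + Em*(1-Vf) = 208.28
alpha_1 = (alpha_f*Ef*Vf + alpha_m*Em*(1-Vf))/E1 = 3.93 x 10^-6/K

3.93 x 10^-6/K


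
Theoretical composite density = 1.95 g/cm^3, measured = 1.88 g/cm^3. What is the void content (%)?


Void% = (rho_theo - rho_actual)/rho_theo * 100 = (1.95 - 1.88)/1.95 * 100 = 3.59%

3.59%


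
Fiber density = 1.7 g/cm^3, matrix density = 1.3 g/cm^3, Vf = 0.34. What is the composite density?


rho_c = rho_f*Vf + rho_m*(1-Vf) = 1.7*0.34 + 1.3*0.66 = 1.436 g/cm^3

1.436 g/cm^3


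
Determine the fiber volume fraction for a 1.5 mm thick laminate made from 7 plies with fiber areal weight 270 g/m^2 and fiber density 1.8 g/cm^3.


Vf = n * FAW / (rho_f * h * 1000) = 7 * 270 / (1.8 * 1.5 * 1000) = 0.7

0.7


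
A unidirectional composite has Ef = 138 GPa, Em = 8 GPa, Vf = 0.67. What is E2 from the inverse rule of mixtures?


1/E2 = Vf/Ef + (1-Vf)/Em = 0.67/138 + 0.33/8
E2 = 21.69 GPa

21.69 GPa


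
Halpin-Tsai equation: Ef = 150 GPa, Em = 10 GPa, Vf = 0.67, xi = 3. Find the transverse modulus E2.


eta = (Ef/Em - 1)/(Ef/Em + xi) = (15.0 - 1)/(15.0 + 3) = 0.7778
E2 = Em*(1+xi*eta*Vf)/(1-eta*Vf) = 53.53 GPa

53.53 GPa


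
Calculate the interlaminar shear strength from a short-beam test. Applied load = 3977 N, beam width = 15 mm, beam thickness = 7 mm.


ILSS = 3F/(4bh) = 3*3977/(4*15*7) = 28.41 MPa

28.41 MPa


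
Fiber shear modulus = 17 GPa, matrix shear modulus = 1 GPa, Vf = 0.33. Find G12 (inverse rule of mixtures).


1/G12 = Vf/Gf + (1-Vf)/Gm = 0.33/17 + 0.67/1
G12 = 1.45 GPa

1.45 GPa


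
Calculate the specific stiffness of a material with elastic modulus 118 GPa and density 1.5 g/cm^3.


Specific stiffness = E/rho = 118/1.5 = 78.7 GPa/(g/cm^3)

78.7 GPa/(g/cm^3)


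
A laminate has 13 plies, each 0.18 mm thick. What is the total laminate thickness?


h = n * t_ply = 13 * 0.18 = 2.34 mm

2.34 mm


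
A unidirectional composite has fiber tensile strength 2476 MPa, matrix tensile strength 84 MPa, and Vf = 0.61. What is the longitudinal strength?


sigma_1 = sigma_f*Vf + sigma_m*(1-Vf) = 2476*0.61 + 84*0.39 = 1543.1 MPa

1543.1 MPa


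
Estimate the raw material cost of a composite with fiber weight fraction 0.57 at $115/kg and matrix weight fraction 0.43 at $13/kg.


Cost = cost_f*Wf + cost_m*Wm = 115*0.57 + 13*0.43 = $71.14/kg

$71.14/kg


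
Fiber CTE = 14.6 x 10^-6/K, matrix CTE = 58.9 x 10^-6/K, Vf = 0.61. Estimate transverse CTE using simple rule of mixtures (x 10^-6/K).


alpha_2 = alpha_f*Vf + alpha_m*(1-Vf) = 14.6*0.61 + 58.9*0.39 = 31.9 x 10^-6/K

31.9 x 10^-6/K


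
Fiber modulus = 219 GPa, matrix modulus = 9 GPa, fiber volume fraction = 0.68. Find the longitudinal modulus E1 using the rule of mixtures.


E1 = Ef*Vf + Em*(1-Vf) = 219*0.68 + 9*0.32 = 151.8 GPa

151.8 GPa


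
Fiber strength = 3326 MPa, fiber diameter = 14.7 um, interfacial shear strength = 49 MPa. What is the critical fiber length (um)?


Lc = sigma_f * d / (2 * tau_i) = 3326 * 14.7 / (2 * 49) = 498.9 um

498.9 um


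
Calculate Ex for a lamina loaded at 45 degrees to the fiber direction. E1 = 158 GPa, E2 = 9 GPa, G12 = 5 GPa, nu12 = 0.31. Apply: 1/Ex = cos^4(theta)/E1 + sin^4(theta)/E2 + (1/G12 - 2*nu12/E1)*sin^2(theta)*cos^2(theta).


cos^4(45) = 0.25, sin^4(45) = 0.25, sin^2(45)*cos^2(45) = 0.25
1/G12 - 2*nu12/E1 = 1/5 - 2*0.31/158 = 0.196076 GPa^-1
1/Ex = 0.25/158 + 0.25/9 + 0.196076*0.25 = 0.078379 GPa^-1
Ex = 12.76 GPa

12.76 GPa


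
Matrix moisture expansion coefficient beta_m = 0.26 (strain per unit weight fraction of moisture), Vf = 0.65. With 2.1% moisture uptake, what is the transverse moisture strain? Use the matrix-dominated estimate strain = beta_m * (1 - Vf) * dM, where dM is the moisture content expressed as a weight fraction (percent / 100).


dM = 2.1/100 = 0.021
strain = beta_m * (1-Vf) * dM = 0.26 * 0.35 * 0.021 = 0.001911

0.001911


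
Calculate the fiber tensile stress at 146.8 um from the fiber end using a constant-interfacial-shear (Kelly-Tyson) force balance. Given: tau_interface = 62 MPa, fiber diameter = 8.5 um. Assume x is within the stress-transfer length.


Force balance: sigma_f * (pi*d^2/4) = tau * (pi*d) * x  ->  sigma_f = 4 * tau * x / d
sigma_f = 4 * 62 * 146.8 / 8.5 = 4283.1 MPa

4283.1 MPa


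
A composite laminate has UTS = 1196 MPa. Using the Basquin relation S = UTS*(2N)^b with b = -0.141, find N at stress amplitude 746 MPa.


N = 0.5 * (S/UTS)^(1/b) = 0.5 * (746/1196)^(1/-0.141) = 14.2173 cycles

14.2173 cycles


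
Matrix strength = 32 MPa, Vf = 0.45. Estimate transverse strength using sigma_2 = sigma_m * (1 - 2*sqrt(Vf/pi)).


factor = 1 - 2*sqrt(0.45/pi) = 0.2431
sigma_2 = 32 * 0.2431 = 7.78 MPa

7.78 MPa


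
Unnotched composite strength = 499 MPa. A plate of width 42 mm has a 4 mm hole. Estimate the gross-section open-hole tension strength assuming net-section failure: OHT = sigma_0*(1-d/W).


OHT = sigma_0*(1-d/W) = 499*(1-4/42) = 451.5 MPa

451.5 MPa


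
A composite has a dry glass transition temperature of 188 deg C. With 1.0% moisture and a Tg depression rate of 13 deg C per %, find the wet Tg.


Tg_wet = Tg_dry - k*moisture = 188 - 13*1.0 = 175.0 deg C

175.0 deg C


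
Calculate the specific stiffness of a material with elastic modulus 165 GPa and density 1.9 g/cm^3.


Specific stiffness = E/rho = 165/1.9 = 86.8 GPa/(g/cm^3)

86.8 GPa/(g/cm^3)


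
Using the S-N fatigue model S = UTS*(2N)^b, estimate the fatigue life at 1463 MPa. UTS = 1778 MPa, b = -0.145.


N = 0.5 * (S/UTS)^(1/b) = 0.5 * (1463/1778)^(1/-0.145) = 1.9188 cycles

1.9188 cycles


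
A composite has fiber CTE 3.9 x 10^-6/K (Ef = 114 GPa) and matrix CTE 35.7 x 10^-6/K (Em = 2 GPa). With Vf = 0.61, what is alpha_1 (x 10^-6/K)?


E1 = Ef*Vf + Em*(1-Vf) = 70.32
alpha_1 = (alpha_f*Ef*Vf + alpha_m*Em*(1-Vf))/E1 = 4.25 x 10^-6/K

4.25 x 10^-6/K


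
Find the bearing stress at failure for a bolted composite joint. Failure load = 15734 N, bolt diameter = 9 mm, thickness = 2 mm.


sigma_br = F/(d*h) = 15734/(9*2) = 874.1 MPa

874.1 MPa


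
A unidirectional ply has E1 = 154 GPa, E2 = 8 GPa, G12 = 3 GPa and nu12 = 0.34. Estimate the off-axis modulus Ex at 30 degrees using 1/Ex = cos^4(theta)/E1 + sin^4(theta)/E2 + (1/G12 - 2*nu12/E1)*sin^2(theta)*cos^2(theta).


cos^4(30) = 0.5625, sin^4(30) = 0.0625, sin^2(30)*cos^2(30) = 0.1875
1/G12 - 2*nu12/E1 = 1/3 - 2*0.34/154 = 0.328918 GPa^-1
1/Ex = 0.5625/154 + 0.0625/8 + 0.328918*0.1875 = 0.0731372 GPa^-1
Ex = 13.67 GPa

13.67 GPa


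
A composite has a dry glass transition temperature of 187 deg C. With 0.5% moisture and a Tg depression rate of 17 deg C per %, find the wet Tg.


Tg_wet = Tg_dry - k*moisture = 187 - 17*0.5 = 178.5 deg C

178.5 deg C


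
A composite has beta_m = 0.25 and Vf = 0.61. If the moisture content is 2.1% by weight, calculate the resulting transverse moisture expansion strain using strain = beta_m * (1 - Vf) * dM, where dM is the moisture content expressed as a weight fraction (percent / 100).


dM = 2.1/100 = 0.021
strain = beta_m * (1-Vf) * dM = 0.25 * 0.39 * 0.021 = 0.0020475

0.0020475


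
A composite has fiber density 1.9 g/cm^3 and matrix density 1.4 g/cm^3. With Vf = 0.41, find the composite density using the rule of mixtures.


rho_c = rho_f*Vf + rho_m*(1-Vf) = 1.9*0.41 + 1.4*0.59 = 1.605 g/cm^3

1.605 g/cm^3


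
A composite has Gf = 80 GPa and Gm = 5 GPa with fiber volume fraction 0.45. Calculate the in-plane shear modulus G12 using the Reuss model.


1/G12 = Vf/Gf + (1-Vf)/Gm = 0.45/80 + 0.55/5
G12 = 8.65 GPa

8.65 GPa


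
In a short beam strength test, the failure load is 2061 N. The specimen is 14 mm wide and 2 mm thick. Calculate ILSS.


ILSS = 3F/(4bh) = 3*2061/(4*14*2) = 55.21 MPa

55.21 MPa


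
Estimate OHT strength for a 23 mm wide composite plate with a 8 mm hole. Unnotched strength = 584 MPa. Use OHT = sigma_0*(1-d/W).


OHT = sigma_0*(1-d/W) = 584*(1-8/23) = 380.9 MPa

380.9 MPa


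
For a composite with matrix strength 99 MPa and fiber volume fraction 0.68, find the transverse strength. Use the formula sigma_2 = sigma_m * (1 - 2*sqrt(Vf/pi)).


factor = 1 - 2*sqrt(0.68/pi) = 0.0695
sigma_2 = 99 * 0.0695 = 6.88 MPa

6.88 MPa


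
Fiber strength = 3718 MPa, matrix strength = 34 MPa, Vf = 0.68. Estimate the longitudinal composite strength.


sigma_1 = sigma_f*Vf + sigma_m*(1-Vf) = 3718*0.68 + 34*0.32 = 2539.1 MPa

2539.1 MPa


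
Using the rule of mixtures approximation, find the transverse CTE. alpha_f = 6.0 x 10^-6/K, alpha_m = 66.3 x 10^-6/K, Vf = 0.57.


alpha_2 = alpha_f*Vf + alpha_m*(1-Vf) = 6.0*0.57 + 66.3*0.43 = 31.9 x 10^-6/K

31.9 x 10^-6/K


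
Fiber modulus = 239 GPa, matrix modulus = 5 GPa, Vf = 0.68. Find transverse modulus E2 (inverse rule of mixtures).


1/E2 = Vf/Ef + (1-Vf)/Em = 0.68/239 + 0.32/5
E2 = 14.96 GPa

14.96 GPa


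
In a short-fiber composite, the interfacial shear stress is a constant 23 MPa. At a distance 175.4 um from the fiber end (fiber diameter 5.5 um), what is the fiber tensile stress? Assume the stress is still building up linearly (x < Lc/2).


Force balance: sigma_f * (pi*d^2/4) = tau * (pi*d) * x  ->  sigma_f = 4 * tau * x / d
sigma_f = 4 * 23 * 175.4 / 5.5 = 2934.0 MPa

2934.0 MPa


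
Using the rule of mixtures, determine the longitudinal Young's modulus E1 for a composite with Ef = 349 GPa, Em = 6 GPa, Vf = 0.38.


E1 = Ef*Vf + Em*(1-Vf) = 349*0.38 + 6*0.62 = 136.34 GPa

136.34 GPa


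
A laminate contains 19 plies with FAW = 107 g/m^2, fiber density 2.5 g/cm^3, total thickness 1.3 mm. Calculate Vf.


Vf = n * FAW / (rho_f * h * 1000) = 19 * 107 / (2.5 * 1.3 * 1000) = 0.6255

0.6255


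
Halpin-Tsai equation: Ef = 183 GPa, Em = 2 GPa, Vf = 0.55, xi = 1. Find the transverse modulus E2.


eta = (Ef/Em - 1)/(Ef/Em + xi) = (91.5 - 1)/(91.5 + 1) = 0.9784
E2 = Em*(1+xi*eta*Vf)/(1-eta*Vf) = 6.66 GPa

6.66 GPa


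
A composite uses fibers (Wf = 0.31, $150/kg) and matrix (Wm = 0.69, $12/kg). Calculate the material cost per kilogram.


Cost = cost_f*Wf + cost_m*Wm = 150*0.31 + 12*0.69 = $54.78/kg

$54.78/kg


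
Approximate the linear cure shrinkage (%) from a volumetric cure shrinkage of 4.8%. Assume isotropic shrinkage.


Linear shrinkage ≈ vol_shrink/3 = 4.8/3 = 1.6%

1.6%


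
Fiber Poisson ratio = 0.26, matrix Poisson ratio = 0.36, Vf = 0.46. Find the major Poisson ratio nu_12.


nu_12 = nu_f*Vf + nu_m*(1-Vf) = 0.26*0.46 + 0.36*0.54 = 0.314

0.314


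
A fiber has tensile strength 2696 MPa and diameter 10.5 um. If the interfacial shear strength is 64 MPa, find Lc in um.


Lc = sigma_f * d / (2 * tau_i) = 2696 * 10.5 / (2 * 64) = 221.2 um

221.2 um


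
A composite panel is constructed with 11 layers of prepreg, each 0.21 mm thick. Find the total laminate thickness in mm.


h = n * t_ply = 11 * 0.21 = 2.31 mm

2.31 mm


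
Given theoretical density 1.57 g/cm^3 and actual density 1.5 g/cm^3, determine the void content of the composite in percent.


Void% = (rho_theo - rho_actual)/rho_theo * 100 = (1.57 - 1.5)/1.57 * 100 = 4.46%

4.46%


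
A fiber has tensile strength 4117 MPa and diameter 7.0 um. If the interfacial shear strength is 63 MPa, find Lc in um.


Lc = sigma_f * d / (2 * tau_i) = 4117 * 7.0 / (2 * 63) = 228.7 um

228.7 um


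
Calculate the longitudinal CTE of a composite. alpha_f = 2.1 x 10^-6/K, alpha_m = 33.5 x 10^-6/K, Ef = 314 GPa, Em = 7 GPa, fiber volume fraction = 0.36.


E1 = Ef*Vf + Em*(1-Vf) = 117.52
alpha_1 = (alpha_f*Ef*Vf + alpha_m*Em*(1-Vf))/E1 = 3.3 x 10^-6/K

3.3 x 10^-6/K


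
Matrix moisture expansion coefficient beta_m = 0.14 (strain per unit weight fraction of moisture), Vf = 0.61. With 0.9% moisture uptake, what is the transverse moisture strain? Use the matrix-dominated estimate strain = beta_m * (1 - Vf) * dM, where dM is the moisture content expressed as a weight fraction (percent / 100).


dM = 0.9/100 = 0.009
strain = beta_m * (1-Vf) * dM = 0.14 * 0.39 * 0.009 = 0.0004914

0.0004914


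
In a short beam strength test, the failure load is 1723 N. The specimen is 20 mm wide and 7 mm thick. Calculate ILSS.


ILSS = 3F/(4bh) = 3*1723/(4*20*7) = 9.23 MPa

9.23 MPa


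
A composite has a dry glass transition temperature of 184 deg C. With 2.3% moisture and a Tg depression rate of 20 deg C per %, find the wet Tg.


Tg_wet = Tg_dry - k*moisture = 184 - 20*2.3 = 138.0 deg C

138.0 deg C


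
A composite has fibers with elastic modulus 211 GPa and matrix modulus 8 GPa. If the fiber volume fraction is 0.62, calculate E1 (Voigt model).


E1 = Ef*Vf + Em*(1-Vf) = 211*0.62 + 8*0.38 = 133.86 GPa

133.86 GPa


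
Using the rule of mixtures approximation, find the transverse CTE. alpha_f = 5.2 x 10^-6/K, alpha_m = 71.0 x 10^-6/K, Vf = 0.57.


alpha_2 = alpha_f*Vf + alpha_m*(1-Vf) = 5.2*0.57 + 71.0*0.43 = 33.5 x 10^-6/K

33.5 x 10^-6/K


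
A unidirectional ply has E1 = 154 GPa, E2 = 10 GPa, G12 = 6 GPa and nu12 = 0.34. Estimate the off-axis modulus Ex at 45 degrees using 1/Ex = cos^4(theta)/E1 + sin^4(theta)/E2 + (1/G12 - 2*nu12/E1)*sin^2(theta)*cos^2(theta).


cos^4(45) = 0.25, sin^4(45) = 0.25, sin^2(45)*cos^2(45) = 0.25
1/G12 - 2*nu12/E1 = 1/6 - 2*0.34/154 = 0.162251 GPa^-1
1/Ex = 0.25/154 + 0.25/10 + 0.162251*0.25 = 0.0671861 GPa^-1
Ex = 14.88 GPa

14.88 GPa


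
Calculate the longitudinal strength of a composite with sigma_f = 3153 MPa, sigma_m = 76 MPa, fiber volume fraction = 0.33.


sigma_1 = sigma_f*Vf + sigma_m*(1-Vf) = 3153*0.33 + 76*0.67 = 1091.4 MPa

1091.4 MPa


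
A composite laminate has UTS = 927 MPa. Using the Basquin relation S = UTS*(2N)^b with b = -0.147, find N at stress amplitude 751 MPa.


N = 0.5 * (S/UTS)^(1/b) = 0.5 * (751/927)^(1/-0.147) = 2.0942 cycles

2.0942 cycles


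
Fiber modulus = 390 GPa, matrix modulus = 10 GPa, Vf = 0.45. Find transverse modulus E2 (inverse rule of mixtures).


1/E2 = Vf/Ef + (1-Vf)/Em = 0.45/390 + 0.55/10
E2 = 17.81 GPa

17.81 GPa


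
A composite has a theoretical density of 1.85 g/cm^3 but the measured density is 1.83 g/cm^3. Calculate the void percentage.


Void% = (rho_theo - rho_actual)/rho_theo * 100 = (1.85 - 1.83)/1.85 * 100 = 1.08%

1.08%


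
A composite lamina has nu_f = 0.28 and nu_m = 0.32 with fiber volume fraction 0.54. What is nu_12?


nu_12 = nu_f*Vf + nu_m*(1-Vf) = 0.28*0.54 + 0.32*0.46 = 0.2984

0.2984


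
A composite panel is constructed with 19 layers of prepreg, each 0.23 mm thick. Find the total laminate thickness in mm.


h = n * t_ply = 19 * 0.23 = 4.37 mm

4.37 mm


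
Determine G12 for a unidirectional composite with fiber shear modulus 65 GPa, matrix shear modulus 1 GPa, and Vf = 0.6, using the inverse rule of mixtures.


1/G12 = Vf/Gf + (1-Vf)/Gm = 0.6/65 + 0.4/1
G12 = 2.44 GPa

2.44 GPa


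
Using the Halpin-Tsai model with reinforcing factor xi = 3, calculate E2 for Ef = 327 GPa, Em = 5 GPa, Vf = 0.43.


eta = (Ef/Em - 1)/(Ef/Em + xi) = (65.4 - 1)/(65.4 + 3) = 0.9415
E2 = Em*(1+xi*eta*Vf)/(1-eta*Vf) = 18.61 GPa

18.61 GPa


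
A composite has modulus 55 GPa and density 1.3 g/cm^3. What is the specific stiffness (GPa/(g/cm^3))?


Specific stiffness = E/rho = 55/1.3 = 42.3 GPa/(g/cm^3)

42.3 GPa/(g/cm^3)


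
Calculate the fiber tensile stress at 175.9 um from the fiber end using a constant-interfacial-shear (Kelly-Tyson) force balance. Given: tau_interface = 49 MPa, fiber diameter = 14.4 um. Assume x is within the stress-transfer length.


Force balance: sigma_f * (pi*d^2/4) = tau * (pi*d) * x  ->  sigma_f = 4 * tau * x / d
sigma_f = 4 * 49 * 175.9 / 14.4 = 2394.2 MPa

2394.2 MPa


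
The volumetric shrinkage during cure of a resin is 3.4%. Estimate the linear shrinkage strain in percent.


Linear shrinkage ≈ vol_shrink/3 = 3.4/3 = 1.133%

1.133%


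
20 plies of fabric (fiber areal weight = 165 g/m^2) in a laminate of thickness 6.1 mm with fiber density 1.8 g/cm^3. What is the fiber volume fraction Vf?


Vf = n * FAW / (rho_f * h * 1000) = 20 * 165 / (1.8 * 6.1 * 1000) = 0.3005

0.3005


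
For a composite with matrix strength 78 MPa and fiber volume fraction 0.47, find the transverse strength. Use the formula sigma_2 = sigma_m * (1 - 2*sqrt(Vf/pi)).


factor = 1 - 2*sqrt(0.47/pi) = 0.2264
sigma_2 = 78 * 0.2264 = 17.66 MPa

17.66 MPa


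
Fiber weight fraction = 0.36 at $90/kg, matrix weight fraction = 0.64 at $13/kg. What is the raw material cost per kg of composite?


Cost = cost_f*Wf + cost_m*Wm = 90*0.36 + 13*0.64 = $40.72/kg

$40.72/kg


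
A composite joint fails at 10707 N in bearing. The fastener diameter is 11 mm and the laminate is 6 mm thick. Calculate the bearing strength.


sigma_br = F/(d*h) = 10707/(11*6) = 162.2 MPa

162.2 MPa


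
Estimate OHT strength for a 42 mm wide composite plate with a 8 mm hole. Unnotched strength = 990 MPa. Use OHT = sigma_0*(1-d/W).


OHT = sigma_0*(1-d/W) = 990*(1-8/42) = 801.4 MPa

801.4 MPa


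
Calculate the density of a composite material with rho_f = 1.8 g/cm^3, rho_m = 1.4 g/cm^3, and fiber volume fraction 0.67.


rho_c = rho_f*Vf + rho_m*(1-Vf) = 1.8*0.67 + 1.4*0.33 = 1.668 g/cm^3

1.668 g/cm^3


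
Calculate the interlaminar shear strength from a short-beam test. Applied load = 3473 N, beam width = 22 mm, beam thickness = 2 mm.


ILSS = 3F/(4bh) = 3*3473/(4*22*2) = 59.2 MPa

59.2 MPa


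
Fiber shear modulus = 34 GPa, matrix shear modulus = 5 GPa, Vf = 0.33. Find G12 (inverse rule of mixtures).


1/G12 = Vf/Gf + (1-Vf)/Gm = 0.33/34 + 0.67/5
G12 = 6.96 GPa

6.96 GPa


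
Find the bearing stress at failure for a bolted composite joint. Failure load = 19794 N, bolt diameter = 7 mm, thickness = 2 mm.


sigma_br = F/(d*h) = 19794/(7*2) = 1413.9 MPa

1413.9 MPa


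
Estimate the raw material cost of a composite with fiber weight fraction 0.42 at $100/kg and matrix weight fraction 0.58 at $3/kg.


Cost = cost_f*Wf + cost_m*Wm = 100*0.42 + 3*0.58 = $43.74/kg

$43.74/kg


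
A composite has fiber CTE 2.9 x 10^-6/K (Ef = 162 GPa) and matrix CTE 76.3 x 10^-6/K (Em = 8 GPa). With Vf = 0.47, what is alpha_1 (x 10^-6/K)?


E1 = Ef*Vf + Em*(1-Vf) = 80.38
alpha_1 = (alpha_f*Ef*Vf + alpha_m*Em*(1-Vf))/E1 = 6.77 x 10^-6/K

6.77 x 10^-6/K


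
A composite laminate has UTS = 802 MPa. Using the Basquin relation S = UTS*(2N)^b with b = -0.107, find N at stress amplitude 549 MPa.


N = 0.5 * (S/UTS)^(1/b) = 0.5 * (549/802)^(1/-0.107) = 17.2706 cycles

17.2706 cycles


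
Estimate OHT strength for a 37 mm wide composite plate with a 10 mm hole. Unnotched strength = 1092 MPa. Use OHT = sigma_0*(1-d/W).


OHT = sigma_0*(1-d/W) = 1092*(1-10/37) = 796.9 MPa

796.9 MPa


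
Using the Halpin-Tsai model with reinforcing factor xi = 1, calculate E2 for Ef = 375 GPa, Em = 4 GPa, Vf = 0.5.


eta = (Ef/Em - 1)/(Ef/Em + xi) = (93.75 - 1)/(93.75 + 1) = 0.9789
E2 = Em*(1+xi*eta*Vf)/(1-eta*Vf) = 11.67 GPa

11.67 GPa


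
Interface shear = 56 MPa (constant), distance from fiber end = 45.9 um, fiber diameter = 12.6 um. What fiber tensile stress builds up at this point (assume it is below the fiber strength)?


Force balance: sigma_f * (pi*d^2/4) = tau * (pi*d) * x  ->  sigma_f = 4 * tau * x / d
sigma_f = 4 * 56 * 45.9 / 12.6 = 816.0 MPa

816.0 MPa


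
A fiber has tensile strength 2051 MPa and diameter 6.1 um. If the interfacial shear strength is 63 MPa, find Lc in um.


Lc = sigma_f * d / (2 * tau_i) = 2051 * 6.1 / (2 * 63) = 99.3 um

99.3 um


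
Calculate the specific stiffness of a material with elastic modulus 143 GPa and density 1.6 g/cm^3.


Specific stiffness = E/rho = 143/1.6 = 89.4 GPa/(g/cm^3)

89.4 GPa/(g/cm^3)


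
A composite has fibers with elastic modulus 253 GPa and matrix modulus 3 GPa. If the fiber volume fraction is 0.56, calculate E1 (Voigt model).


E1 = Ef*Vf + Em*(1-Vf) = 253*0.56 + 3*0.44 = 143.0 GPa

143.0 GPa


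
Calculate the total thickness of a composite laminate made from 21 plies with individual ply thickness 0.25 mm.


h = n * t_ply = 21 * 0.25 = 5.25 mm

5.25 mm


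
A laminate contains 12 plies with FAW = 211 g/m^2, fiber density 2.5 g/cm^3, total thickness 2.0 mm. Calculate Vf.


Vf = n * FAW / (rho_f * h * 1000) = 12 * 211 / (2.5 * 2.0 * 1000) = 0.5064

0.5064


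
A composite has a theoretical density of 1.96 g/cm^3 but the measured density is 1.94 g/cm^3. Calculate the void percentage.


Void% = (rho_theo - rho_actual)/rho_theo * 100 = (1.96 - 1.94)/1.96 * 100 = 1.02%

1.02%


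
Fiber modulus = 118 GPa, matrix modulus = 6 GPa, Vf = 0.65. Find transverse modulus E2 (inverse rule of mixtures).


1/E2 = Vf/Ef + (1-Vf)/Em = 0.65/118 + 0.35/6
E2 = 15.66 GPa

15.66 GPa


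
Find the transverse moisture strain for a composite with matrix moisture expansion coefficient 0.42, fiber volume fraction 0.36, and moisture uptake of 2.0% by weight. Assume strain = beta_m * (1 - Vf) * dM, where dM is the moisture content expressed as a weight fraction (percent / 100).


dM = 2.0/100 = 0.02
strain = beta_m * (1-Vf) * dM = 0.42 * 0.64 * 0.02 = 0.005376

0.005376


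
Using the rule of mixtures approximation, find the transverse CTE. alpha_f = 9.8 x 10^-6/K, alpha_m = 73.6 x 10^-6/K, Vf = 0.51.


alpha_2 = alpha_f*Vf + alpha_m*(1-Vf) = 9.8*0.51 + 73.6*0.49 = 41.1 x 10^-6/K

41.1 x 10^-6/K


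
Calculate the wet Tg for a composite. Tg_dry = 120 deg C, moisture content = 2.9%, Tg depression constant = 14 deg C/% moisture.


Tg_wet = Tg_dry - k*moisture = 120 - 14*2.9 = 79.4 deg C

79.4 deg C


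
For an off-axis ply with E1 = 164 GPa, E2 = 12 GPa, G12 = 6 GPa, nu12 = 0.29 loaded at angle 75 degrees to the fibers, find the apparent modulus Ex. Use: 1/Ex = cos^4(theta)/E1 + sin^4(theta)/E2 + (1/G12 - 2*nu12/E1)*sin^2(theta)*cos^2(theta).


cos^4(75) = 0.004487, sin^4(75) = 0.870513, sin^2(75)*cos^2(75) = 0.0625
1/G12 - 2*nu12/E1 = 1/6 - 2*0.29/164 = 0.16313 GPa^-1
1/Ex = 0.004487/164 + 0.870513/12 + 0.16313*0.0625 = 0.0827657 GPa^-1
Ex = 12.08 GPa

12.08 GPa


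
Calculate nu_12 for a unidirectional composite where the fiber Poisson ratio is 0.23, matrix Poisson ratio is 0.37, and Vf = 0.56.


nu_12 = nu_f*Vf + nu_m*(1-Vf) = 0.23*0.56 + 0.37*0.44 = 0.2916

0.2916


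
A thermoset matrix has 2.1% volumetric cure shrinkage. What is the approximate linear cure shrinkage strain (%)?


Linear shrinkage ≈ vol_shrink/3 = 2.1/3 = 0.7%

0.7%


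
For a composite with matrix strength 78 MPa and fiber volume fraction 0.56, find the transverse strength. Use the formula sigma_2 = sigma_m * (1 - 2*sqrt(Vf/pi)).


factor = 1 - 2*sqrt(0.56/pi) = 0.1556
sigma_2 = 78 * 0.1556 = 12.14 MPa

12.14 MPa


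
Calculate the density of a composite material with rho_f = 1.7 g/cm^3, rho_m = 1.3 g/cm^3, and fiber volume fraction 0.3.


rho_c = rho_f*Vf + rho_m*(1-Vf) = 1.7*0.3 + 1.3*0.7 = 1.42 g/cm^3

1.42 g/cm^3


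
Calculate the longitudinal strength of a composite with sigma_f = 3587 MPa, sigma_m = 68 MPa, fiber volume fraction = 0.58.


sigma_1 = sigma_f*Vf + sigma_m*(1-Vf) = 3587*0.58 + 68*0.42 = 2109.0 MPa

2109.0 MPa


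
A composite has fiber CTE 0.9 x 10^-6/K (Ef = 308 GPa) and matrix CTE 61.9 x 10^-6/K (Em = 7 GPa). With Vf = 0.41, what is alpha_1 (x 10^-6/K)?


E1 = Ef*Vf + Em*(1-Vf) = 130.41
alpha_1 = (alpha_f*Ef*Vf + alpha_m*Em*(1-Vf))/E1 = 2.83 x 10^-6/K

2.83 x 10^-6/K


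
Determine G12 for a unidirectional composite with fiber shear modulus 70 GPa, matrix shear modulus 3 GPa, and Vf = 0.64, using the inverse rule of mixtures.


1/G12 = Vf/Gf + (1-Vf)/Gm = 0.64/70 + 0.36/3
G12 = 7.74 GPa

7.74 GPa


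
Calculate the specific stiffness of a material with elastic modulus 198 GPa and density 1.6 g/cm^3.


Specific stiffness = E/rho = 198/1.6 = 123.8 GPa/(g/cm^3)

123.8 GPa/(g/cm^3)


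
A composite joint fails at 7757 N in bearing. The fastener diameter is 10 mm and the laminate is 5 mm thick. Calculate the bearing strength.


sigma_br = F/(d*h) = 7757/(10*5) = 155.1 MPa

155.1 MPa


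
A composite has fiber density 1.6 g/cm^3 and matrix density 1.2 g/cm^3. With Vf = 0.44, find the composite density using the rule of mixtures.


rho_c = rho_f*Vf + rho_m*(1-Vf) = 1.6*0.44 + 1.2*0.56 = 1.376 g/cm^3

1.376 g/cm^3


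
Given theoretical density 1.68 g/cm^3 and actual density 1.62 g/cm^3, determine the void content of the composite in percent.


Void% = (rho_theo - rho_actual)/rho_theo * 100 = (1.68 - 1.62)/1.68 * 100 = 3.57%

3.57%


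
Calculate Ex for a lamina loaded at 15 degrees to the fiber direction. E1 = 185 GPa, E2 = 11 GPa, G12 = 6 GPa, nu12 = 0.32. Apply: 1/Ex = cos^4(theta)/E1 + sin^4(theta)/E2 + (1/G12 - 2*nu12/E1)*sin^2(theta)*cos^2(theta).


cos^4(15) = 0.870513, sin^4(15) = 0.004487, sin^2(15)*cos^2(15) = 0.0625
1/G12 - 2*nu12/E1 = 1/6 - 2*0.32/185 = 0.163207 GPa^-1
1/Ex = 0.870513/185 + 0.004487/11 + 0.163207*0.0625 = 0.0153139 GPa^-1
Ex = 65.3 GPa

65.3 GPa


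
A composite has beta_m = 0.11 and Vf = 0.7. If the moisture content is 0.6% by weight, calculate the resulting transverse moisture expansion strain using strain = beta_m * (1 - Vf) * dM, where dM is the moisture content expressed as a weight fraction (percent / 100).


dM = 0.6/100 = 0.006
strain = beta_m * (1-Vf) * dM = 0.11 * 0.3 * 0.006 = 0.000198

0.000198


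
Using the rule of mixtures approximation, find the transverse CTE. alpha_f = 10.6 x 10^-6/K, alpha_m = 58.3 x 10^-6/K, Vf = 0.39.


alpha_2 = alpha_f*Vf + alpha_m*(1-Vf) = 10.6*0.39 + 58.3*0.61 = 39.7 x 10^-6/K

39.7 x 10^-6/K


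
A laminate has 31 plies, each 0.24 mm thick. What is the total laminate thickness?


h = n * t_ply = 31 * 0.24 = 7.44 mm

7.44 mm


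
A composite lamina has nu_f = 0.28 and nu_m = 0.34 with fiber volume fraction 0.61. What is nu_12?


nu_12 = nu_f*Vf + nu_m*(1-Vf) = 0.28*0.61 + 0.34*0.39 = 0.3034

0.3034


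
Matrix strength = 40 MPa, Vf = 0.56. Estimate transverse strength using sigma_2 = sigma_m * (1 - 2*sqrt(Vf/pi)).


factor = 1 - 2*sqrt(0.56/pi) = 0.1556
sigma_2 = 40 * 0.1556 = 6.22 MPa

6.22 MPa


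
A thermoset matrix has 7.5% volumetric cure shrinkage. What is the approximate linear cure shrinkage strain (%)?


Linear shrinkage ≈ vol_shrink/3 = 7.5/3 = 2.5%

2.5%


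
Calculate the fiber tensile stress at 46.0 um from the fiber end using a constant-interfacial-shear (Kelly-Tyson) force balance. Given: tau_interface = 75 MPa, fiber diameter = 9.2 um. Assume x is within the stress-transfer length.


Force balance: sigma_f * (pi*d^2/4) = tau * (pi*d) * x  ->  sigma_f = 4 * tau * x / d
sigma_f = 4 * 75 * 46.0 / 9.2 = 1500.0 MPa

1500.0 MPa


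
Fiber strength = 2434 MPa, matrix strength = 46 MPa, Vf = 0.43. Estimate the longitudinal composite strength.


sigma_1 = sigma_f*Vf + sigma_m*(1-Vf) = 2434*0.43 + 46*0.57 = 1072.8 MPa

1072.8 MPa


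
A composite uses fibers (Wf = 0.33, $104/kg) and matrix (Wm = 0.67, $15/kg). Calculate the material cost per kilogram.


Cost = cost_f*Wf + cost_m*Wm = 104*0.33 + 15*0.67 = $44.37/kg

$44.37/kg


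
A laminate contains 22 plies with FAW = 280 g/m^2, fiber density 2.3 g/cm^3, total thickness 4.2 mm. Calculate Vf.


Vf = n * FAW / (rho_f * h * 1000) = 22 * 280 / (2.3 * 4.2 * 1000) = 0.6377

0.6377


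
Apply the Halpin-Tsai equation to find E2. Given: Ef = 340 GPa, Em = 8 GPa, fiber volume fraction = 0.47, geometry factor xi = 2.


eta = (Ef/Em - 1)/(Ef/Em + xi) = (42.5 - 1)/(42.5 + 2) = 0.9326
E2 = Em*(1+xi*eta*Vf)/(1-eta*Vf) = 26.73 GPa

26.73 GPa


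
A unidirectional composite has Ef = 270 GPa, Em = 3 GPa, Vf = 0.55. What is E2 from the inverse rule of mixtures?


1/E2 = Vf/Ef + (1-Vf)/Em = 0.55/270 + 0.45/3
E2 = 6.58 GPa

6.58 GPa


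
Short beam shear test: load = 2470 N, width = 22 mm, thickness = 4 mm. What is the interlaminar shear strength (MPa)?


ILSS = 3F/(4bh) = 3*2470/(4*22*4) = 21.05 MPa

21.05 MPa


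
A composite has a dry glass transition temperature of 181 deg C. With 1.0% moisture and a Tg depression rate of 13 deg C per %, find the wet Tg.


Tg_wet = Tg_dry - k*moisture = 181 - 13*1.0 = 168.0 deg C

168.0 deg C


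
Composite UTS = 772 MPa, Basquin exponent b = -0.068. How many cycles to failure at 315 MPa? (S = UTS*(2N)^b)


N = 0.5 * (S/UTS)^(1/b) = 0.5 * (315/772)^(1/-0.068) = 265502.8689 cycles

265502.8689 cycles


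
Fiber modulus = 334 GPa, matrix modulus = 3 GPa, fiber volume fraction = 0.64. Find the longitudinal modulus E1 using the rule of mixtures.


E1 = Ef*Vf + Em*(1-Vf) = 334*0.64 + 3*0.36 = 214.84 GPa

214.84 GPa


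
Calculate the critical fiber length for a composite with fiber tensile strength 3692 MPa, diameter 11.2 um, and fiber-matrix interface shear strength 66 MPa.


Lc = sigma_f * d / (2 * tau_i) = 3692 * 11.2 / (2 * 66) = 313.3 um

313.3 um


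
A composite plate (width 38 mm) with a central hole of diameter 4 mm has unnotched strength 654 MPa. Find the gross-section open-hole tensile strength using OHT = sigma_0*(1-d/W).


OHT = sigma_0*(1-d/W) = 654*(1-4/38) = 585.2 MPa

585.2 MPa


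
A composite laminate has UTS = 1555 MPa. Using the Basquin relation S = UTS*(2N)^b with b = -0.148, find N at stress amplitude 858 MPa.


N = 0.5 * (S/UTS)^(1/b) = 0.5 * (858/1555)^(1/-0.148) = 27.7879 cycles

27.7879 cycles
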